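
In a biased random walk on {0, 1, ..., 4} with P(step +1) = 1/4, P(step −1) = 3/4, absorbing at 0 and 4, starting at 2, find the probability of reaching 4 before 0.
P(hit 4 before 0) = (1 − (3)^2) / (1 − (3)^4) = 1/10

Let u_k denote P(reach 4 before 0 | start at k). Boundary: u_0 = 0, u_4 = 1. Recurrence: u_k = 1/4·u_{k+1} + 3/4·u_{k-1} for 1 ≤ k ≤ 3. Try u_k = A + B·r^k with r = q/p = (3/4)/(1/4) = 3. Substitution satisfies the recurrence; boundary conditions give:
  u_k = (1 − r^k) / (1 − r^N) = (1 − (3)^2) / (1 − (3)^4) = 1/10.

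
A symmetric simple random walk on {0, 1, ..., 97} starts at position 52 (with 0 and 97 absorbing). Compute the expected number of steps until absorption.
E[τ | X_0 = 52] = 2340

Let v_k = E[τ | X_0 = k]. Boundary: v_0 = v_97 = 0. Recurrence: v_k = 1 + (v_{k-1} + v_{k+1})/2 for 1 ≤ k ≤ 96. The particular solution to v_k − (v_{k-1} + v_{k+1})/2 = 1 is v_k = −k^2. Adding homogeneous solution A + B k and matching boundaries gives v_k = k (97 − k). Substituting k = 52: v_52 = 52 · 45 = 2340.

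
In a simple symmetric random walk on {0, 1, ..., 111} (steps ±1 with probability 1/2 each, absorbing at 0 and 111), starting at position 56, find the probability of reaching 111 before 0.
P(hit 111 before 0) = 56/111

Let u_k = P(hit 111 before 0 | start at k). Then u_0 = 0, u_111 = 1, and u_k = u_{k-1}/2 + u_{k+1}/2 for 1 ≤ k ≤ 110. This harmonic recurrence is solved by u_k = k/111, giving u_56 = 56/111.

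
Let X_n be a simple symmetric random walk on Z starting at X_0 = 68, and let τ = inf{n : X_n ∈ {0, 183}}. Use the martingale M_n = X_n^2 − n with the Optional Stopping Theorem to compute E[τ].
E[τ] = 7820

M_n = X_n^2 − n is a martingale (since E[X_{n+1}^2 | F_n] = X_n^2 + 1). By OST (τ has finite mean in a bounded region), E[M_τ] = E[M_0] = X_0^2 − 0 = 68^2 = 4624. Also E[M_τ] = E[X_τ^2] − E[τ]. The walk exits at 0 or 183, with P(hit 183 first) = 68/183, so E[X_τ^2] = 183^2 · 68/183 + 0 = 12444. Thus E[τ] = E[X_τ^2] − E[M_τ] = 12444 − 4624 = 7820 = 68(183 − 68) = 7820.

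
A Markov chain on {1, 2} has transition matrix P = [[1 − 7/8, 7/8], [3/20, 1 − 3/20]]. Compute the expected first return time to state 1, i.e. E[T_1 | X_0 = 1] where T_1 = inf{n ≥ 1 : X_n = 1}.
E[T_1 | X_0 = 1] = 1/π_1 = 41/6

For an irreducible recurrent Markov chain with stationary distribution π, E[T_i | X_0 = i] = 1/π_i (Kac's formula). Here π_1 = (3/20)/(7/8 + 3/20) = (3/20)/(41/40) = 6/41, so E[T_1 | X_0 = 1] = 1/π_1 = (7/8 + 3/20)/(3/20) = (41/40)/(3/20) = 41/6.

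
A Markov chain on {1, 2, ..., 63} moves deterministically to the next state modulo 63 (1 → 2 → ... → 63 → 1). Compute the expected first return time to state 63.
E[T_63 | X_0 = 63] = 63

The chain cycles deterministically, so starting at state 63 it returns in exactly 63 steps. Equivalently, the stationary distribution is uniform π_j = 1/63 for every state j, so by Kac's formula E[T_63] = 1/π_63 = 63.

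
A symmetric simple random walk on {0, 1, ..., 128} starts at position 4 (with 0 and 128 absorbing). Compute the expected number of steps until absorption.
E[τ | X_0 = 4] = 496

Let v_k = E[τ | X_0 = k]. Boundary: v_0 = v_128 = 0. Recurrence: v_k = 1 + (v_{k-1} + v_{k+1})/2 for 1 ≤ k ≤ 127. The particular solution to v_k − (v_{k-1} + v_{k+1})/2 = 1 is v_k = −k^2. Adding homogeneous solution A + B k and matching boundaries gives v_k = k (128 − k). Substituting k = 4: v_4 = 4 · 124 = 496.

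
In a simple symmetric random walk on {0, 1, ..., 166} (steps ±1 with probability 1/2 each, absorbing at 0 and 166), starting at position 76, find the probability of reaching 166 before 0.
P(hit 166 before 0) = 76/166 = 38/83

Let u_k = P(hit 166 before 0 | start at k). Then u_0 = 0, u_166 = 1, and u_k = u_{k-1}/2 + u_{k+1}/2 for 1 ≤ k ≤ 165. This harmonic recurrence is solved by u_k = k/166, giving u_76 = 76/166 = 38/83.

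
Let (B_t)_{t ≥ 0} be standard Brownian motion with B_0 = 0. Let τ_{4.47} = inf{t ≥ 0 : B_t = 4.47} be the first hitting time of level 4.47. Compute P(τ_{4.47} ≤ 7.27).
P(τ_{4.47} ≤ 7.27) = 2(1 − Φ(4.47/√7.27)) = 2(1 − Φ(1.6578)) ≈ 0.0974

By the reflection principle for standard BM, P(τ_b ≤ t) = 2 · P(B_t ≥ b). Since B_t ~ N(0, t), P(B_t ≥ 4.47) = 1 − Φ(4.47/√t) = 1 − Φ(4.47/√7.27) = 1 − Φ(1.6578) ≈ 0.04868. Doubling: P(τ_{4.47} ≤ 7.27) ≈ 2 · 0.04868 = 0.09736 ≈ 0.0974.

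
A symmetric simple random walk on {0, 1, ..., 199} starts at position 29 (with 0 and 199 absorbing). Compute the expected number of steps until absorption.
E[τ | X_0 = 29] = 4930

Let v_k = E[τ | X_0 = k]. Boundary: v_0 = v_199 = 0. Recurrence: v_k = 1 + (v_{k-1} + v_{k+1})/2 for 1 ≤ k ≤ 198. The particular solution to v_k − (v_{k-1} + v_{k+1})/2 = 1 is v_k = −k^2. Adding homogeneous solution A + B k and matching boundaries gives v_k = k (199 − k). Substituting k = 29: v_29 = 29 · 170 = 4930.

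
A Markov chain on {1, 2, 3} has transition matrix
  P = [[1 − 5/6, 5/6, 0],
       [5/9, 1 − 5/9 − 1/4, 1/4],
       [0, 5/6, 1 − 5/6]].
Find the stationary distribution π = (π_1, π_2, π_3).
π = (20/59, 30/59, 9/59)

This is a birth-death chain on three states, which satisfies detailed balance: π_1 · P_{12} = π_2 · P_{21} and π_2 · P_{23} = π_3 · P_{32}.
From π_1 · 5/6 = π_2 · 5/9: π_2/π_1 = (5/6)/(5/9) = 3/2.
From π_2 · 1/4 = π_3 · 5/6: π_3/π_2 = (1/4)/(5/6) = 3/10.
Take π_1 proportional to 1; then unnormalized π = (1, 3/2, 9/20). Normalize by dividing by the sum 59/20:
  π = (20/59, 30/59, 9/59).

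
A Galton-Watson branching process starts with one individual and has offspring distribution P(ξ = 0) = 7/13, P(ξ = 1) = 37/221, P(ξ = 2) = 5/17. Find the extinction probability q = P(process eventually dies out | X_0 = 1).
q = 1

Mean offspring μ = 0·7/13 + 1·37/221 + 2·5/17 = 167/221 ≤ 1. For μ ≤ 1 with offspring not concentrated at 1, the Galton-Watson process goes extinct almost surely, so q = 1.
(Algebraic check: The pgf is f(s) = 7/13 + 37/221·s + 5/17·s². The extinction probability q is the smallest fixed point of f in [0, 1]. Setting s = f(s):
  5/17·s² + (37/221 − 1)·s + 7/13 = 0
  5/17·s² − (7/13 + 5/17)·s + 7/13 = 0
which factors as (s − 1)·(5/17·s − 7/13) = 0, giving roots s = 1 and s = (7/13)/(5/17) = 119/65. Since 119/65 ≥ 1, the smallest root in [0, 1] is s = 1.)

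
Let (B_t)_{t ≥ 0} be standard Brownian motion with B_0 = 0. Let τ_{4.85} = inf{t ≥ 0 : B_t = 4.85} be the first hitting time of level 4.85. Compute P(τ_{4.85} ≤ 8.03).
P(τ_{4.85} ≤ 8.03) = 2(1 − Φ(4.85/√8.03)) = 2(1 − Φ(1.7115)) ≈ 0.0870

By the reflection principle for standard BM, P(τ_b ≤ t) = 2 · P(B_t ≥ b). Since B_t ~ N(0, t), P(B_t ≥ 4.85) = 1 − Φ(4.85/√t) = 1 − Φ(4.85/√8.03) = 1 − Φ(1.7115) ≈ 0.04349. Doubling: P(τ_{4.85} ≤ 8.03) ≈ 2 · 0.04349 = 0.08698 ≈ 0.0870.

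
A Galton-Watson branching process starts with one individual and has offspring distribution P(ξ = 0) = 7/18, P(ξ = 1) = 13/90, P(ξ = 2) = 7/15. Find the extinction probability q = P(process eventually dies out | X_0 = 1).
q = 5/6

The pgf is f(s) = 7/18 + 13/90·s + 7/15·s². The extinction probability q is the smallest fixed point of f in [0, 1]. Setting s = f(s):
  7/15·s² + (13/90 − 1)·s + 7/18 = 0
  7/15·s² − (7/18 + 7/15)·s + 7/18 = 0
which factors as (s − 1)·(7/15·s − 7/18) = 0, giving roots s = 1 and s = (7/18)/(7/15) = 5/6.
Mean offspring μ = 13/90 + 2·7/15 = 97/90 > 1 (supercritical), so q < 1. The extinction probability is the smaller root: q = (7/18)/(7/15) = 5/6.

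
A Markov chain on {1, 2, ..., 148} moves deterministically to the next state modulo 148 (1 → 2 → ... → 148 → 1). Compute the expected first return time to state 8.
E[T_8 | X_0 = 8] = 148

The chain cycles deterministically, so starting at state 8 it returns in exactly 148 steps. Equivalently, the stationary distribution is uniform π_j = 1/148 for every state j, so by Kac's formula E[T_8] = 1/π_8 = 148.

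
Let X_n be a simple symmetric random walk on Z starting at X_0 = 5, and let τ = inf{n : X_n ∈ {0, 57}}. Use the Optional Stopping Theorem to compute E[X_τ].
E[X_τ] = 5

X_n is a martingale and τ is a bounded-mean stopping time (indeed τ is finite a.s. with bounded expectation since the walk is in a bounded region). By the OST, E[X_τ] = E[X_0] = 5. Equivalently: E[X_τ] = 57 · P(hit 57 first) + 0 · P(hit 0 first) = 57 · (5/57) = 5.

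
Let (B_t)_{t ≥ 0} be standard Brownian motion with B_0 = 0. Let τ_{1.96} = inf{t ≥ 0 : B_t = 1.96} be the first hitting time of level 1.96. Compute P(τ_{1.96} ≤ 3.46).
P(τ_{1.96} ≤ 3.46) = 2(1 − Φ(1.96/√3.46)) = 2(1 − Φ(1.0537)) ≈ 0.2920

By the reflection principle for standard BM, P(τ_b ≤ t) = 2 · P(B_t ≥ b). Since B_t ~ N(0, t), P(B_t ≥ 1.96) = 1 − Φ(1.96/√t) = 1 − Φ(1.96/√3.46) = 1 − Φ(1.0537) ≈ 0.14601. Doubling: P(τ_{1.96} ≤ 3.46) ≈ 2 · 0.14601 = 0.29202 ≈ 0.2920.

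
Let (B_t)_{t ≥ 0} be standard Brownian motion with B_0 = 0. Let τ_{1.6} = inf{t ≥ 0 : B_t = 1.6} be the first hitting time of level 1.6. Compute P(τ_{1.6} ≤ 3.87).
P(τ_{1.6} ≤ 3.87) = 2(1 − Φ(1.6/√3.87)) = 2(1 − Φ(0.8133)) ≈ 0.4160

By the reflection principle for standard BM, P(τ_b ≤ t) = 2 · P(B_t ≥ b). Since B_t ~ N(0, t), P(B_t ≥ 1.6) = 1 − Φ(1.6/√t) = 1 − Φ(1.6/√3.87) = 1 − Φ(0.8133) ≈ 0.20802. Doubling: P(τ_{1.6} ≤ 3.87) ≈ 2 · 0.20802 = 0.41604 ≈ 0.4160.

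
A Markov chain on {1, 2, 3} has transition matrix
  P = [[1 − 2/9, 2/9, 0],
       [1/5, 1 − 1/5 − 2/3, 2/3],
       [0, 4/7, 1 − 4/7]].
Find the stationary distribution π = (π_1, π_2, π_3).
π = (27/92, 15/46, 35/92)

This is a birth-death chain on three states, which satisfies detailed balance: π_1 · P_{12} = π_2 · P_{21} and π_2 · P_{23} = π_3 · P_{32}.
From π_1 · 2/9 = π_2 · 1/5: π_2/π_1 = (2/9)/(1/5) = 10/9.
From π_2 · 2/3 = π_3 · 4/7: π_3/π_2 = (2/3)/(4/7) = 7/6.
Take π_1 proportional to 1; then unnormalized π = (1, 10/9, 35/27). Normalize by dividing by the sum 92/27:
  π = (27/92, 15/46, 35/92).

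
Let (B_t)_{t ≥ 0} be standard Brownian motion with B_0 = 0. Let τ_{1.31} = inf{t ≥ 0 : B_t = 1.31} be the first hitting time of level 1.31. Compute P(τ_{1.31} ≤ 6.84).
P(τ_{1.31} ≤ 6.84) = 2(1 − Φ(1.31/√6.84)) = 2(1 − Φ(0.5009)) ≈ 0.6164

By the reflection principle for standard BM, P(τ_b ≤ t) = 2 · P(B_t ≥ b). Since B_t ~ N(0, t), P(B_t ≥ 1.31) = 1 − Φ(1.31/√t) = 1 − Φ(1.31/√6.84) = 1 − Φ(0.5009) ≈ 0.30822. Doubling: P(τ_{1.31} ≤ 6.84) ≈ 2 · 0.30822 = 0.61644 ≈ 0.6164.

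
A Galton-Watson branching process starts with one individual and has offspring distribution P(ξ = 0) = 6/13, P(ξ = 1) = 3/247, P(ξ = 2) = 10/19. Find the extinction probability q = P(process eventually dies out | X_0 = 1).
q = 57/65

The pgf is f(s) = 6/13 + 3/247·s + 10/19·s². The extinction probability q is the smallest fixed point of f in [0, 1]. Setting s = f(s):
  10/19·s² + (3/247 − 1)·s + 6/13 = 0
  10/19·s² − (6/13 + 10/19)·s + 6/13 = 0
which factors as (s − 1)·(10/19·s − 6/13) = 0, giving roots s = 1 and s = (6/13)/(10/19) = 57/65.
Mean offspring μ = 3/247 + 2·10/19 = 263/247 > 1 (supercritical), so q < 1. The extinction probability is the smaller root: q = (6/13)/(10/19) = 57/65.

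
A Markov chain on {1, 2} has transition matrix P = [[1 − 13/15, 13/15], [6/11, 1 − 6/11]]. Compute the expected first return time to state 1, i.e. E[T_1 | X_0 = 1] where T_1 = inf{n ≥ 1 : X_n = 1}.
E[T_1 | X_0 = 1] = 1/π_1 = 233/90

For an irreducible recurrent Markov chain with stationary distribution π, E[T_i | X_0 = i] = 1/π_i (Kac's formula). Here π_1 = (6/11)/(13/15 + 6/11) = (6/11)/(233/165) = 90/233, so E[T_1 | X_0 = 1] = 1/π_1 = (13/15 + 6/11)/(6/11) = (233/165)/(6/11) = 233/90.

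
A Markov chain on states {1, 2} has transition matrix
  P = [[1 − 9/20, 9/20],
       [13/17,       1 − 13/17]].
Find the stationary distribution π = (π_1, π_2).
π_1 = 260/413, π_2 = 153/413

Solve πP = π with π_1 + π_2 = 1. From πP = π: π_1 · (1 − 9/20) + π_2 · 13/17 = π_1 ⇒ π_2 · 13/17 = π_1 · 9/20 ⇒ π_2/π_1 = (9/20)/(13/17) = 153/260. Together with π_1 + π_2 = 1:
  π_1 = (13/17)/(9/20 + 13/17) = (13/17)/(413/340) = 260/413,
  π_2 = (9/20)/(9/20 + 13/17) = (9/20)/(413/340) = 153/413.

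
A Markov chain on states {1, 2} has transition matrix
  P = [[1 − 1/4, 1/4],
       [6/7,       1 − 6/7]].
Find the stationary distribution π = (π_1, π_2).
π_1 = 24/31, π_2 = 7/31

Solve πP = π with π_1 + π_2 = 1. From πP = π: π_1 · (1 − 1/4) + π_2 · 6/7 = π_1 ⇒ π_2 · 6/7 = π_1 · 1/4 ⇒ π_2/π_1 = (1/4)/(6/7) = 7/24. Together with π_1 + π_2 = 1:
  π_1 = (6/7)/(1/4 + 6/7) = (6/7)/(31/28) = 24/31,
  π_2 = (1/4)/(1/4 + 6/7) = (1/4)/(31/28) = 7/31.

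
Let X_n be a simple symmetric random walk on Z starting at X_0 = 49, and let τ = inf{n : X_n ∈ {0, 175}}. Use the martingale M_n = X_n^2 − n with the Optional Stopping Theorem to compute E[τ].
E[τ] = 6174

M_n = X_n^2 − n is a martingale (since E[X_{n+1}^2 | F_n] = X_n^2 + 1). By OST (τ has finite mean in a bounded region), E[M_τ] = E[M_0] = X_0^2 − 0 = 49^2 = 2401. Also E[M_τ] = E[X_τ^2] − E[τ]. The walk exits at 0 or 175, with P(hit 175 first) = 49/175, so E[X_τ^2] = 175^2 · 49/175 + 0 = 8575. Thus E[τ] = E[X_τ^2] − E[M_τ] = 8575 − 2401 = 6174 = 49(175 − 49) = 6174.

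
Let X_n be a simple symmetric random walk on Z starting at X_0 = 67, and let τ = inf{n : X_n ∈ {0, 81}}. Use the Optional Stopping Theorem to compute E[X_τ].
E[X_τ] = 67

X_n is a martingale and τ is a bounded-mean stopping time (indeed τ is finite a.s. with bounded expectation since the walk is in a bounded region). By the OST, E[X_τ] = E[X_0] = 67. Equivalently: E[X_τ] = 81 · P(hit 81 first) + 0 · P(hit 0 first) = 81 · (67/81) = 67.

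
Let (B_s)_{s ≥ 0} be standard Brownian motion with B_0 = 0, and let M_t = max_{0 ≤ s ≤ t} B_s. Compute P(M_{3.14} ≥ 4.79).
P(M_{3.14} ≥ 4.79) = 2·P(B_{3.14} ≥ 4.79) = 2(1 − Φ(4.79/√3.14)) ≈ 0.0069

By the reflection principle for Brownian motion, P(M_t ≥ a) = 2 · P(B_t ≥ a) for a ≥ 0. Since B_t ~ N(0, t), P(B_t ≥ 4.79) = 1 − Φ(4.79/√t) = 1 − Φ(4.79/√3.14) = 1 − Φ(2.7032). So
  P(M_{3.14} ≥ 4.79) = 2(1 − Φ(2.7032)) ≈ 0.0069.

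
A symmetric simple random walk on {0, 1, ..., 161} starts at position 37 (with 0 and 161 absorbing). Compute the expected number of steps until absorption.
E[τ | X_0 = 37] = 4588

Let v_k = E[τ | X_0 = k]. Boundary: v_0 = v_161 = 0. Recurrence: v_k = 1 + (v_{k-1} + v_{k+1})/2 for 1 ≤ k ≤ 160. The particular solution to v_k − (v_{k-1} + v_{k+1})/2 = 1 is v_k = −k^2. Adding homogeneous solution A + B k and matching boundaries gives v_k = k (161 − k). Substituting k = 37: v_37 = 37 · 124 = 4588.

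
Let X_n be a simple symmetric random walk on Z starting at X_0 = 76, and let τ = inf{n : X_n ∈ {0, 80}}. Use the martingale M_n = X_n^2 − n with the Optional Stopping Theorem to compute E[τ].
E[τ] = 304

M_n = X_n^2 − n is a martingale (since E[X_{n+1}^2 | F_n] = X_n^2 + 1). By OST (τ has finite mean in a bounded region), E[M_τ] = E[M_0] = X_0^2 − 0 = 76^2 = 5776. Also E[M_τ] = E[X_τ^2] − E[τ]. The walk exits at 0 or 80, with P(hit 80 first) = 76/80, so E[X_τ^2] = 80^2 · 76/80 + 0 = 6080. Thus E[τ] = E[X_τ^2] − E[M_τ] = 6080 − 5776 = 304 = 76(80 − 76) = 304.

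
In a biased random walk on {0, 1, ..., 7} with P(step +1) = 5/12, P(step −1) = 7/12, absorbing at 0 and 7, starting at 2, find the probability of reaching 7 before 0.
P(hit 7 before 0) = (1 − (7/5)^2) / (1 − (7/5)^7) = 37500/372709

Let u_k denote P(reach 7 before 0 | start at k). Boundary: u_0 = 0, u_7 = 1. Recurrence: u_k = 5/12·u_{k+1} + 7/12·u_{k-1} for 1 ≤ k ≤ 6. Try u_k = A + B·r^k with r = q/p = (7/12)/(5/12) = 7/5. Substitution satisfies the recurrence; boundary conditions give:
  u_k = (1 − r^k) / (1 − r^N) = (1 − (7/5)^2) / (1 − (7/5)^7) = 37500/372709.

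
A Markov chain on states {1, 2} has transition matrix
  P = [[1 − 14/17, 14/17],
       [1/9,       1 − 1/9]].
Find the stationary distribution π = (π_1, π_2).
π_1 = 17/143, π_2 = 126/143

Solve πP = π with π_1 + π_2 = 1. From πP = π: π_1 · (1 − 14/17) + π_2 · 1/9 = π_1 ⇒ π_2 · 1/9 = π_1 · 14/17 ⇒ π_2/π_1 = (14/17)/(1/9) = 126/17. Together with π_1 + π_2 = 1:
  π_1 = (1/9)/(14/17 + 1/9) = (1/9)/(143/153) = 17/143,
  π_2 = (14/17)/(14/17 + 1/9) = (14/17)/(143/153) = 126/143.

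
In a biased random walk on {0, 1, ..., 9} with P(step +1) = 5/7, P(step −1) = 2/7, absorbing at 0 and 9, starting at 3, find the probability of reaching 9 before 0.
P(hit 9 before 0) = (1 − (2/5)^3) / (1 − (2/5)^9) = 15625/16689

Let u_k denote P(reach 9 before 0 | start at k). Boundary: u_0 = 0, u_9 = 1. Recurrence: u_k = 5/7·u_{k+1} + 2/7·u_{k-1} for 1 ≤ k ≤ 8. Try u_k = A + B·r^k with r = q/p = (2/7)/(5/7) = 2/5. Substitution satisfies the recurrence; boundary conditions give:
  u_k = (1 − r^k) / (1 − r^N) = (1 − (2/5)^3) / (1 − (2/5)^9) = 15625/16689.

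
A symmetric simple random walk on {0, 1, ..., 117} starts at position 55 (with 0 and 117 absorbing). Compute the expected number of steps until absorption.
E[τ | X_0 = 55] = 3410

Let v_k = E[τ | X_0 = k]. Boundary: v_0 = v_117 = 0. Recurrence: v_k = 1 + (v_{k-1} + v_{k+1})/2 for 1 ≤ k ≤ 116. The particular solution to v_k − (v_{k-1} + v_{k+1})/2 = 1 is v_k = −k^2. Adding homogeneous solution A + B k and matching boundaries gives v_k = k (117 − k). Substituting k = 55: v_55 = 55 · 62 = 3410.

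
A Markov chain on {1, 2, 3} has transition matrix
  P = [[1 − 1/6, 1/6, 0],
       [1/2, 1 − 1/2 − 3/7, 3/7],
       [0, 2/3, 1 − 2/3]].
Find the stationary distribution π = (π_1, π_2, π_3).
π = (42/65, 14/65, 9/65)

This is a birth-death chain on three states, which satisfies detailed balance: π_1 · P_{12} = π_2 · P_{21} and π_2 · P_{23} = π_3 · P_{32}.
From π_1 · 1/6 = π_2 · 1/2: π_2/π_1 = (1/6)/(1/2) = 1/3.
From π_2 · 3/7 = π_3 · 2/3: π_3/π_2 = (3/7)/(2/3) = 9/14.
Take π_1 proportional to 1; then unnormalized π = (1, 1/3, 3/14). Normalize by dividing by the sum 65/42:
  π = (42/65, 14/65, 9/65).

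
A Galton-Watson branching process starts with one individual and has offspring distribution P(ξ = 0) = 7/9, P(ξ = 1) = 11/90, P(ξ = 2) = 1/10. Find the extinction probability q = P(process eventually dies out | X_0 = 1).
q = 1

Mean offspring μ = 0·7/9 + 1·11/90 + 2·1/10 = 29/90 ≤ 1. For μ ≤ 1 with offspring not concentrated at 1, the Galton-Watson process goes extinct almost surely, so q = 1.
(Algebraic check: The pgf is f(s) = 7/9 + 11/90·s + 1/10·s². The extinction probability q is the smallest fixed point of f in [0, 1]. Setting s = f(s):
  1/10·s² + (11/90 − 1)·s + 7/9 = 0
  1/10·s² − (7/9 + 1/10)·s + 7/9 = 0
which factors as (s − 1)·(1/10·s − 7/9) = 0, giving roots s = 1 and s = (7/9)/(1/10) = 70/9. Since 70/9 ≥ 1, the smallest root in [0, 1] is s = 1.)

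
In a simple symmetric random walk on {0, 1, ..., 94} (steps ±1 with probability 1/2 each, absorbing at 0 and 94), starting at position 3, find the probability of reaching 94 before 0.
P(hit 94 before 0) = 3/94

Let u_k = P(hit 94 before 0 | start at k). Then u_0 = 0, u_94 = 1, and u_k = u_{k-1}/2 + u_{k+1}/2 for 1 ≤ k ≤ 93. This harmonic recurrence is solved by u_k = k/94, giving u_3 = 3/94.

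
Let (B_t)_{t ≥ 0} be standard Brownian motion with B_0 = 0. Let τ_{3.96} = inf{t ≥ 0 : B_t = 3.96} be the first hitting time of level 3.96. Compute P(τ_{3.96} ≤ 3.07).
P(τ_{3.96} ≤ 3.07) = 2(1 − Φ(3.96/√3.07)) = 2(1 − Φ(2.2601)) ≈ 0.0238

By the reflection principle for standard BM, P(τ_b ≤ t) = 2 · P(B_t ≥ b). Since B_t ~ N(0, t), P(B_t ≥ 3.96) = 1 − Φ(3.96/√t) = 1 − Φ(3.96/√3.07) = 1 − Φ(2.2601) ≈ 0.01191. Doubling: P(τ_{3.96} ≤ 3.07) ≈ 2 · 0.01191 = 0.02382 ≈ 0.0238.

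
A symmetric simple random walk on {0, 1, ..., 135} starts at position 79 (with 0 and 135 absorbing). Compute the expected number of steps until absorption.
E[τ | X_0 = 79] = 4424

Let v_k = E[τ | X_0 = k]. Boundary: v_0 = v_135 = 0. Recurrence: v_k = 1 + (v_{k-1} + v_{k+1})/2 for 1 ≤ k ≤ 134. The particular solution to v_k − (v_{k-1} + v_{k+1})/2 = 1 is v_k = −k^2. Adding homogeneous solution A + B k and matching boundaries gives v_k = k (135 − k). Substituting k = 79: v_79 = 79 · 56 = 4424.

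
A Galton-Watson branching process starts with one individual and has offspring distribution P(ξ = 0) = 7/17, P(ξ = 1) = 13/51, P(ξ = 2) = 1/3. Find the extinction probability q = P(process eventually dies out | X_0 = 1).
q = 1

Mean offspring μ = 0·7/17 + 1·13/51 + 2·1/3 = 47/51 ≤ 1. For μ ≤ 1 with offspring not concentrated at 1, the Galton-Watson process goes extinct almost surely, so q = 1.
(Algebraic check: The pgf is f(s) = 7/17 + 13/51·s + 1/3·s². The extinction probability q is the smallest fixed point of f in [0, 1]. Setting s = f(s):
  1/3·s² + (13/51 − 1)·s + 7/17 = 0
  1/3·s² − (7/17 + 1/3)·s + 7/17 = 0
which factors as (s − 1)·(1/3·s − 7/17) = 0, giving roots s = 1 and s = (7/17)/(1/3) = 21/17. Since 21/17 ≥ 1, the smallest root in [0, 1] is s = 1.)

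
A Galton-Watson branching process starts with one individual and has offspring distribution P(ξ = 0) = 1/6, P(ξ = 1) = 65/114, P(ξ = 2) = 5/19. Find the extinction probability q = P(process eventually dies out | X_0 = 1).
q = 19/30

The pgf is f(s) = 1/6 + 65/114·s + 5/19·s². The extinction probability q is the smallest fixed point of f in [0, 1]. Setting s = f(s):
  5/19·s² + (65/114 − 1)·s + 1/6 = 0
  5/19·s² − (1/6 + 5/19)·s + 1/6 = 0
which factors as (s − 1)·(5/19·s − 1/6) = 0, giving roots s = 1 and s = (1/6)/(5/19) = 19/30.
Mean offspring μ = 65/114 + 2·5/19 = 125/114 > 1 (supercritical), so q < 1. The extinction probability is the smaller root: q = (1/6)/(5/19) = 19/30.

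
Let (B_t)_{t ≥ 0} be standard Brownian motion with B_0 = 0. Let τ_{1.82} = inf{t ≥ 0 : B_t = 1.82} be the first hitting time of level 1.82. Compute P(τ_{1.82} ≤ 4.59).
P(τ_{1.82} ≤ 4.59) = 2(1 − Φ(1.82/√4.59)) = 2(1 − Φ(0.8495)) ≈ 0.3956

By the reflection principle for standard BM, P(τ_b ≤ t) = 2 · P(B_t ≥ b). Since B_t ~ N(0, t), P(B_t ≥ 1.82) = 1 − Φ(1.82/√t) = 1 − Φ(1.82/√4.59) = 1 − Φ(0.8495) ≈ 0.19780. Doubling: P(τ_{1.82} ≤ 4.59) ≈ 2 · 0.19780 = 0.39560 ≈ 0.3956.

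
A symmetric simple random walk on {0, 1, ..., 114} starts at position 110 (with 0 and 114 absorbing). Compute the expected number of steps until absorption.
E[τ | X_0 = 110] = 440

Let v_k = E[τ | X_0 = k]. Boundary: v_0 = v_114 = 0. Recurrence: v_k = 1 + (v_{k-1} + v_{k+1})/2 for 1 ≤ k ≤ 113. The particular solution to v_k − (v_{k-1} + v_{k+1})/2 = 1 is v_k = −k^2. Adding homogeneous solution A + B k and matching boundaries gives v_k = k (114 − k). Substituting k = 110: v_110 = 110 · 4 = 440.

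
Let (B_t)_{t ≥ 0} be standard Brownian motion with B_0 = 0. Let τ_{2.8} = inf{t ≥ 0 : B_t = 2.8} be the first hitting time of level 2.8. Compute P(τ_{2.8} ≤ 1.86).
P(τ_{2.8} ≤ 1.86) = 2(1 − Φ(2.8/√1.86)) = 2(1 − Φ(2.0531)) ≈ 0.0401

By the reflection principle for standard BM, P(τ_b ≤ t) = 2 · P(B_t ≥ b). Since B_t ~ N(0, t), P(B_t ≥ 2.8) = 1 − Φ(2.8/√t) = 1 − Φ(2.8/√1.86) = 1 − Φ(2.0531) ≈ 0.02003. Doubling: P(τ_{2.8} ≤ 1.86) ≈ 2 · 0.02003 = 0.04006 ≈ 0.0401.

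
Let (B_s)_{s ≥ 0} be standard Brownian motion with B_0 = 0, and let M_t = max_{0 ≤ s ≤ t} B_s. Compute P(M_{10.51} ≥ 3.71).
P(M_{10.51} ≥ 3.71) = 2·P(B_{10.51} ≥ 3.71) = 2(1 − Φ(3.71/√10.51)) ≈ 0.2525

By the reflection principle for Brownian motion, P(M_t ≥ a) = 2 · P(B_t ≥ a) for a ≥ 0. Since B_t ~ N(0, t), P(B_t ≥ 3.71) = 1 − Φ(3.71/√t) = 1 − Φ(3.71/√10.51) = 1 − Φ(1.1444). So
  P(M_{10.51} ≥ 3.71) = 2(1 − Φ(1.1444)) ≈ 0.2525.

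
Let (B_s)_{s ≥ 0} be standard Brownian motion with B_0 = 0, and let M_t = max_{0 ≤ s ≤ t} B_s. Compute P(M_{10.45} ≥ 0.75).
P(M_{10.45} ≥ 0.75) = 2·P(B_{10.45} ≥ 0.75) = 2(1 − Φ(0.75/√10.45)) ≈ 0.8165

By the reflection principle for Brownian motion, P(M_t ≥ a) = 2 · P(B_t ≥ a) for a ≥ 0. Since B_t ~ N(0, t), P(B_t ≥ 0.75) = 1 − Φ(0.75/√t) = 1 − Φ(0.75/√10.45) = 1 − Φ(0.2320). So
  P(M_{10.45} ≥ 0.75) = 2(1 − Φ(0.2320)) ≈ 0.8165.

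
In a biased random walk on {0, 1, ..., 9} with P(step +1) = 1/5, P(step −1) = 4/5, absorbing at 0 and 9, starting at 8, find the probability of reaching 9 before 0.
P(hit 9 before 0) = (1 − (4)^8) / (1 − (4)^9) = 21845/87381

Let u_k denote P(reach 9 before 0 | start at k). Boundary: u_0 = 0, u_9 = 1. Recurrence: u_k = 1/5·u_{k+1} + 4/5·u_{k-1} for 1 ≤ k ≤ 8. Try u_k = A + B·r^k with r = q/p = (4/5)/(1/5) = 4. Substitution satisfies the recurrence; boundary conditions give:
  u_k = (1 − r^k) / (1 − r^N) = (1 − (4)^8) / (1 − (4)^9) = 21845/87381.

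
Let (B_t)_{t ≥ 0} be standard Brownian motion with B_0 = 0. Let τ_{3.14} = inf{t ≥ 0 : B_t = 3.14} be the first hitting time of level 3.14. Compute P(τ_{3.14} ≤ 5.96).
P(τ_{3.14} ≤ 5.96) = 2(1 − Φ(3.14/√5.96)) = 2(1 − Φ(1.2862)) ≈ 0.1984

By the reflection principle for standard BM, P(τ_b ≤ t) = 2 · P(B_t ≥ b). Since B_t ~ N(0, t), P(B_t ≥ 3.14) = 1 − Φ(3.14/√t) = 1 − Φ(3.14/√5.96) = 1 − Φ(1.2862) ≈ 0.09919. Doubling: P(τ_{3.14} ≤ 5.96) ≈ 2 · 0.09919 = 0.19838 ≈ 0.1984.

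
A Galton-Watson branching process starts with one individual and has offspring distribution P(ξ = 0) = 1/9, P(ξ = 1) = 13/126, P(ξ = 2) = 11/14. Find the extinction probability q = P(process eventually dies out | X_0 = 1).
q = 14/99

The pgf is f(s) = 1/9 + 13/126·s + 11/14·s². The extinction probability q is the smallest fixed point of f in [0, 1]. Setting s = f(s):
  11/14·s² + (13/126 − 1)·s + 1/9 = 0
  11/14·s² − (1/9 + 11/14)·s + 1/9 = 0
which factors as (s − 1)·(11/14·s − 1/9) = 0, giving roots s = 1 and s = (1/9)/(11/14) = 14/99.
Mean offspring μ = 13/126 + 2·11/14 = 211/126 > 1 (supercritical), so q < 1. The extinction probability is the smaller root: q = (1/9)/(11/14) = 14/99.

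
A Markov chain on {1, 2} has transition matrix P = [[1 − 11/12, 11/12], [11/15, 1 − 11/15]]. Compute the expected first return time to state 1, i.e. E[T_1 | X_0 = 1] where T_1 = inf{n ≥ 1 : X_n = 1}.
E[T_1 | X_0 = 1] = 1/π_1 = 9/4

For an irreducible recurrent Markov chain with stationary distribution π, E[T_i | X_0 = i] = 1/π_i (Kac's formula). Here π_1 = (11/15)/(11/12 + 11/15) = (11/15)/(33/20) = 4/9, so E[T_1 | X_0 = 1] = 1/π_1 = (11/12 + 11/15)/(11/15) = (33/20)/(11/15) = 9/4.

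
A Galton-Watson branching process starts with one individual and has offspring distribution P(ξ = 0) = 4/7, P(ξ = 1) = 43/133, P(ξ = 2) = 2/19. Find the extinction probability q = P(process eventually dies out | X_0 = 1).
q = 1

Mean offspring μ = 0·4/7 + 1·43/133 + 2·2/19 = 71/133 ≤ 1. For μ ≤ 1 with offspring not concentrated at 1, the Galton-Watson process goes extinct almost surely, so q = 1.
(Algebraic check: The pgf is f(s) = 4/7 + 43/133·s + 2/19·s². The extinction probability q is the smallest fixed point of f in [0, 1]. Setting s = f(s):
  2/19·s² + (43/133 − 1)·s + 4/7 = 0
  2/19·s² − (4/7 + 2/19)·s + 4/7 = 0
which factors as (s − 1)·(2/19·s − 4/7) = 0, giving roots s = 1 and s = (4/7)/(2/19) = 38/7. Since 38/7 ≥ 1, the smallest root in [0, 1] is s = 1.)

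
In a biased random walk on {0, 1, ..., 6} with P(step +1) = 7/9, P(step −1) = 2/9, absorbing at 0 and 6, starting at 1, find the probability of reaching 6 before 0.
P(hit 6 before 0) = (1 − (2/7)^1) / (1 − (2/7)^6) = 16807/23517

Let u_k denote P(reach 6 before 0 | start at k). Boundary: u_0 = 0, u_6 = 1. Recurrence: u_k = 7/9·u_{k+1} + 2/9·u_{k-1} for 1 ≤ k ≤ 5. Try u_k = A + B·r^k with r = q/p = (2/9)/(7/9) = 2/7. Substitution satisfies the recurrence; boundary conditions give:
  u_k = (1 − r^k) / (1 − r^N) = (1 − (2/7)^1) / (1 − (2/7)^6) = 16807/23517.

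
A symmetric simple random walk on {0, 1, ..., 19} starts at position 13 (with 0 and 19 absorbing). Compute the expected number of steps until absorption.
E[τ | X_0 = 13] = 78

Let v_k = E[τ | X_0 = k]. Boundary: v_0 = v_19 = 0. Recurrence: v_k = 1 + (v_{k-1} + v_{k+1})/2 for 1 ≤ k ≤ 18. The particular solution to v_k − (v_{k-1} + v_{k+1})/2 = 1 is v_k = −k^2. Adding homogeneous solution A + B k and matching boundaries gives v_k = k (19 − k). Substituting k = 13: v_13 = 13 · 6 = 78.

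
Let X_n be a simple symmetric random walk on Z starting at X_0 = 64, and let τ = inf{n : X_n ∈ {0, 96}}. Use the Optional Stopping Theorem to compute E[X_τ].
E[X_τ] = 64

X_n is a martingale and τ is a bounded-mean stopping time (indeed τ is finite a.s. with bounded expectation since the walk is in a bounded region). By the OST, E[X_τ] = E[X_0] = 64. Equivalently: E[X_τ] = 96 · P(hit 96 first) + 0 · P(hit 0 first) = 96 · (64/96) = 64.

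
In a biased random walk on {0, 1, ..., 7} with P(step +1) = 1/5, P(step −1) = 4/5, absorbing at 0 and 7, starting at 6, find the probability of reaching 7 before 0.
P(hit 7 before 0) = (1 − (4)^6) / (1 − (4)^7) = 1365/5461

Let u_k denote P(reach 7 before 0 | start at k). Boundary: u_0 = 0, u_7 = 1. Recurrence: u_k = 1/5·u_{k+1} + 4/5·u_{k-1} for 1 ≤ k ≤ 6. Try u_k = A + B·r^k with r = q/p = (4/5)/(1/5) = 4. Substitution satisfies the recurrence; boundary conditions give:
  u_k = (1 − r^k) / (1 − r^N) = (1 − (4)^6) / (1 − (4)^7) = 1365/5461.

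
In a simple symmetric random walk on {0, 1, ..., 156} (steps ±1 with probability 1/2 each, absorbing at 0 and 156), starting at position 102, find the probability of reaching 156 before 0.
P(hit 156 before 0) = 102/156 = 17/26

Let u_k = P(hit 156 before 0 | start at k). Then u_0 = 0, u_156 = 1, and u_k = u_{k-1}/2 + u_{k+1}/2 for 1 ≤ k ≤ 155. This harmonic recurrence is solved by u_k = k/156, giving u_102 = 102/156 = 17/26.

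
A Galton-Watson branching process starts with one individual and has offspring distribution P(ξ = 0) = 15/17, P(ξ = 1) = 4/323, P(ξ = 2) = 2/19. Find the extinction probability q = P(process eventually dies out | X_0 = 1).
q = 1

Mean offspring μ = 0·15/17 + 1·4/323 + 2·2/19 = 72/323 ≤ 1. For μ ≤ 1 with offspring not concentrated at 1, the Galton-Watson process goes extinct almost surely, so q = 1.
(Algebraic check: The pgf is f(s) = 15/17 + 4/323·s + 2/19·s². The extinction probability q is the smallest fixed point of f in [0, 1]. Setting s = f(s):
  2/19·s² + (4/323 − 1)·s + 15/17 = 0
  2/19·s² − (15/17 + 2/19)·s + 15/17 = 0
which factors as (s − 1)·(2/19·s − 15/17) = 0, giving roots s = 1 and s = (15/17)/(2/19) = 285/34. Since 285/34 ≥ 1, the smallest root in [0, 1] is s = 1.)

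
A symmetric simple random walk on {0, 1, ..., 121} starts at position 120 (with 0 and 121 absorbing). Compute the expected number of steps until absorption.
E[τ | X_0 = 120] = 120

Let v_k = E[τ | X_0 = k]. Boundary: v_0 = v_121 = 0. Recurrence: v_k = 1 + (v_{k-1} + v_{k+1})/2 for 1 ≤ k ≤ 120. The particular solution to v_k − (v_{k-1} + v_{k+1})/2 = 1 is v_k = −k^2. Adding homogeneous solution A + B k and matching boundaries gives v_k = k (121 − k). Substituting k = 120: v_120 = 120 · 1 = 120.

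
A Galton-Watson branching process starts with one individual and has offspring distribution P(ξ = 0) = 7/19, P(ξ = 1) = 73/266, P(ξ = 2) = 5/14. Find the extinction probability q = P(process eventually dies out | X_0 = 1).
q = 1

Mean offspring μ = 0·7/19 + 1·73/266 + 2·5/14 = 263/266 ≤ 1. For μ ≤ 1 with offspring not concentrated at 1, the Galton-Watson process goes extinct almost surely, so q = 1.
(Algebraic check: The pgf is f(s) = 7/19 + 73/266·s + 5/14·s². The extinction probability q is the smallest fixed point of f in [0, 1]. Setting s = f(s):
  5/14·s² + (73/266 − 1)·s + 7/19 = 0
  5/14·s² − (7/19 + 5/14)·s + 7/19 = 0
which factors as (s − 1)·(5/14·s − 7/19) = 0, giving roots s = 1 and s = (7/19)/(5/14) = 98/95. Since 98/95 ≥ 1, the smallest root in [0, 1] is s = 1.)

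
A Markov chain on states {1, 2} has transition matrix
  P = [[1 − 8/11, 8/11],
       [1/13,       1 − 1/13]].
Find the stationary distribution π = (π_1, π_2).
π_1 = 11/115, π_2 = 104/115

Solve πP = π with π_1 + π_2 = 1. From πP = π: π_1 · (1 − 8/11) + π_2 · 1/13 = π_1 ⇒ π_2 · 1/13 = π_1 · 8/11 ⇒ π_2/π_1 = (8/11)/(1/13) = 104/11. Together with π_1 + π_2 = 1:
  π_1 = (1/13)/(8/11 + 1/13) = (1/13)/(115/143) = 11/115,
  π_2 = (8/11)/(8/11 + 1/13) = (8/11)/(115/143) = 104/115.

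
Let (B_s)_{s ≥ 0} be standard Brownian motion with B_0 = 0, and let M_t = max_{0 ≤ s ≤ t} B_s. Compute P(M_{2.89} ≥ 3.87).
P(M_{2.89} ≥ 3.87) = 2·P(B_{2.89} ≥ 3.87) = 2(1 − Φ(3.87/√2.89)) ≈ 0.0228

By the reflection principle for Brownian motion, P(M_t ≥ a) = 2 · P(B_t ≥ a) for a ≥ 0. Since B_t ~ N(0, t), P(B_t ≥ 3.87) = 1 − Φ(3.87/√t) = 1 − Φ(3.87/√2.89) = 1 − Φ(2.2765). So
  P(M_{2.89} ≥ 3.87) = 2(1 − Φ(2.2765)) ≈ 0.0228.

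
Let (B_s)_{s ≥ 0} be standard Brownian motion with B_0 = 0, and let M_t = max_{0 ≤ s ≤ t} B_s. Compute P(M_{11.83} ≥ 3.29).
P(M_{11.83} ≥ 3.29) = 2·P(B_{11.83} ≥ 3.29) = 2(1 − Φ(3.29/√11.83)) ≈ 0.3388

By the reflection principle for Brownian motion, P(M_t ≥ a) = 2 · P(B_t ≥ a) for a ≥ 0. Since B_t ~ N(0, t), P(B_t ≥ 3.29) = 1 − Φ(3.29/√t) = 1 − Φ(3.29/√11.83) = 1 − Φ(0.9565). So
  P(M_{11.83} ≥ 3.29) = 2(1 − Φ(0.9565)) ≈ 0.3388.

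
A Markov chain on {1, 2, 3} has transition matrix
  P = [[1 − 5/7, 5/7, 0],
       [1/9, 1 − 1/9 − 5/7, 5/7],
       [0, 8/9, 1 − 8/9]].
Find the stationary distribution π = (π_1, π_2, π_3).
π = (392/4937, 2520/4937, 2025/4937)

This is a birth-death chain on three states, which satisfies detailed balance: π_1 · P_{12} = π_2 · P_{21} and π_2 · P_{23} = π_3 · P_{32}.
From π_1 · 5/7 = π_2 · 1/9: π_2/π_1 = (5/7)/(1/9) = 45/7.
From π_2 · 5/7 = π_3 · 8/9: π_3/π_2 = (5/7)/(8/9) = 45/56.
Take π_1 proportional to 1; then unnormalized π = (1, 45/7, 2025/392). Normalize by dividing by the sum 4937/392:
  π = (392/4937, 2520/4937, 2025/4937).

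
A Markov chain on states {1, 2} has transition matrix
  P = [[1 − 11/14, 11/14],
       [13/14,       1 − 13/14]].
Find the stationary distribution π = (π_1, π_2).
π_1 = 13/24, π_2 = 11/24

Solve πP = π with π_1 + π_2 = 1. From πP = π: π_1 · (1 − 11/14) + π_2 · 13/14 = π_1 ⇒ π_2 · 13/14 = π_1 · 11/14 ⇒ π_2/π_1 = (11/14)/(13/14) = 11/13. Together with π_1 + π_2 = 1:
  π_1 = (13/14)/(11/14 + 13/14) = (13/14)/(12/7) = 13/24,
  π_2 = (11/14)/(11/14 + 13/14) = (11/14)/(12/7) = 11/24.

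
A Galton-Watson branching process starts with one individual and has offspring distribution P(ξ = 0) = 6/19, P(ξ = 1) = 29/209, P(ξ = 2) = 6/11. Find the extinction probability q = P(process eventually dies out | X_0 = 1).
q = 11/19

The pgf is f(s) = 6/19 + 29/209·s + 6/11·s². The extinction probability q is the smallest fixed point of f in [0, 1]. Setting s = f(s):
  6/11·s² + (29/209 − 1)·s + 6/19 = 0
  6/11·s² − (6/19 + 6/11)·s + 6/19 = 0
which factors as (s − 1)·(6/11·s − 6/19) = 0, giving roots s = 1 and s = (6/19)/(6/11) = 11/19.
Mean offspring μ = 29/209 + 2·6/11 = 257/209 > 1 (supercritical), so q < 1. The extinction probability is the smaller root: q = (6/19)/(6/11) = 11/19.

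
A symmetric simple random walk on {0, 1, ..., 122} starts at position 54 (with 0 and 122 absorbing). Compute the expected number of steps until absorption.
E[τ | X_0 = 54] = 3672

Let v_k = E[τ | X_0 = k]. Boundary: v_0 = v_122 = 0. Recurrence: v_k = 1 + (v_{k-1} + v_{k+1})/2 for 1 ≤ k ≤ 121. The particular solution to v_k − (v_{k-1} + v_{k+1})/2 = 1 is v_k = −k^2. Adding homogeneous solution A + B k and matching boundaries gives v_k = k (122 − k). Substituting k = 54: v_54 = 54 · 68 = 3672.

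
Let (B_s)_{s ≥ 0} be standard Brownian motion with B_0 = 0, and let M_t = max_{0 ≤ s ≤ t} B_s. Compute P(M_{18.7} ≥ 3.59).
P(M_{18.7} ≥ 3.59) = 2·P(B_{18.7} ≥ 3.59) = 2(1 − Φ(3.59/√18.7)) ≈ 0.4064

By the reflection principle for Brownian motion, P(M_t ≥ a) = 2 · P(B_t ≥ a) for a ≥ 0. Since B_t ~ N(0, t), P(B_t ≥ 3.59) = 1 − Φ(3.59/√t) = 1 − Φ(3.59/√18.7) = 1 − Φ(0.8302). So
  P(M_{18.7} ≥ 3.59) = 2(1 − Φ(0.8302)) ≈ 0.4064.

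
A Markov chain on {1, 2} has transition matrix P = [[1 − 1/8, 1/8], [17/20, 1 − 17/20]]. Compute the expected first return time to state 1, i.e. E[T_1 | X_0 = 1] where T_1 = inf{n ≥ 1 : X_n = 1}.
E[T_1 | X_0 = 1] = 1/π_1 = 39/34

For an irreducible recurrent Markov chain with stationary distribution π, E[T_i | X_0 = i] = 1/π_i (Kac's formula). Here π_1 = (17/20)/(1/8 + 17/20) = (17/20)/(39/40) = 34/39, so E[T_1 | X_0 = 1] = 1/π_1 = (1/8 + 17/20)/(17/20) = (39/40)/(17/20) = 39/34.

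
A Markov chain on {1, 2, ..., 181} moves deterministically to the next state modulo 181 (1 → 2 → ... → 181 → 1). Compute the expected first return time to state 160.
E[T_160 | X_0 = 160] = 181

The chain cycles deterministically, so starting at state 160 it returns in exactly 181 steps. Equivalently, the stationary distribution is uniform π_j = 1/181 for every state j, so by Kac's formula E[T_160] = 1/π_160 = 181.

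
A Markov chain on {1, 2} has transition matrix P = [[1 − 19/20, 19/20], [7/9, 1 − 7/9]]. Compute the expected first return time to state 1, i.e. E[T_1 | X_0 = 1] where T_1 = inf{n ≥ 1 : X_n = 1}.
E[T_1 | X_0 = 1] = 1/π_1 = 311/140

For an irreducible recurrent Markov chain with stationary distribution π, E[T_i | X_0 = i] = 1/π_i (Kac's formula). Here π_1 = (7/9)/(19/20 + 7/9) = (7/9)/(311/180) = 140/311, so E[T_1 | X_0 = 1] = 1/π_1 = (19/20 + 7/9)/(7/9) = (311/180)/(7/9) = 311/140.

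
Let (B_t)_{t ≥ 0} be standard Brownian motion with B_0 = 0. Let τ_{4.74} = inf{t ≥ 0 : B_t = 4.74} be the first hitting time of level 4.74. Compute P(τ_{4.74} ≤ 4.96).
P(τ_{4.74} ≤ 4.96) = 2(1 − Φ(4.74/√4.96)) = 2(1 − Φ(2.1283)) ≈ 0.0333

By the reflection principle for standard BM, P(τ_b ≤ t) = 2 · P(B_t ≥ b). Since B_t ~ N(0, t), P(B_t ≥ 4.74) = 1 − Φ(4.74/√t) = 1 − Φ(4.74/√4.96) = 1 − Φ(2.1283) ≈ 0.01666. Doubling: P(τ_{4.74} ≤ 4.96) ≈ 2 · 0.01666 = 0.03332 ≈ 0.0333.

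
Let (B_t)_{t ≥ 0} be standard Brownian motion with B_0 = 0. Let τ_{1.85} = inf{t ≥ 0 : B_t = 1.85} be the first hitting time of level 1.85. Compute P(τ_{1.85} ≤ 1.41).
P(τ_{1.85} ≤ 1.41) = 2(1 − Φ(1.85/√1.41)) = 2(1 − Φ(1.5580)) ≈ 0.1192

By the reflection principle for standard BM, P(τ_b ≤ t) = 2 · P(B_t ≥ b). Since B_t ~ N(0, t), P(B_t ≥ 1.85) = 1 − Φ(1.85/√t) = 1 − Φ(1.85/√1.41) = 1 − Φ(1.5580) ≈ 0.05962. Doubling: P(τ_{1.85} ≤ 1.41) ≈ 2 · 0.05962 = 0.11924 ≈ 0.1192.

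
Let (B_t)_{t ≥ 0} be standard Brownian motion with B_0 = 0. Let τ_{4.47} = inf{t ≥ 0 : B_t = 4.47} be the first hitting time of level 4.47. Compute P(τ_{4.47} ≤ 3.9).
P(τ_{4.47} ≤ 3.9) = 2(1 − Φ(4.47/√3.9)) = 2(1 − Φ(2.2635)) ≈ 0.0236

By the reflection principle for standard BM, P(τ_b ≤ t) = 2 · P(B_t ≥ b). Since B_t ~ N(0, t), P(B_t ≥ 4.47) = 1 − Φ(4.47/√t) = 1 − Φ(4.47/√3.9) = 1 − Φ(2.2635) ≈ 0.01180. Doubling: P(τ_{4.47} ≤ 3.9) ≈ 2 · 0.01180 = 0.02360 ≈ 0.0236.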